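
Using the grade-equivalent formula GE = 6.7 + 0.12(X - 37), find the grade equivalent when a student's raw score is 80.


raw - median = 80 - 37 = 43
slope * diff = 0.12 * 43 = 5.16
GE = 6.7 + 5.16
GE = 11.86

11.86


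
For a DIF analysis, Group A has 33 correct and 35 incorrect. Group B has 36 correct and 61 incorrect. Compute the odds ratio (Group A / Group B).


Odds_A = 33/35 = 0.9429
Odds_B = 36/61 = 0.5902
OR = Odds_A / Odds_B = 0.9429 / 0.5902
Exactly, OR = (33 * 61) / (35 * 36) = 2013 / 1260
OR = 1.5976

1.5976


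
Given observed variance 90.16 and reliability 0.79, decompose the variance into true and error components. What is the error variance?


var_true = rxx * var_obs = 0.79 * 90.16 = 71.2264
var_error = var_obs - var_true
var_error = 90.16 - 71.2264
var_error = 18.9336

18.9336


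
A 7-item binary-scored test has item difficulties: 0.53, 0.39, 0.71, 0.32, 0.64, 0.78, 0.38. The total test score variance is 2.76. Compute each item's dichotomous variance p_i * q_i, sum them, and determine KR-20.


For each item, compute p_i * q_i:
  Item 1: 0.53 * 0.47 = 0.2491
  Item 2: 0.39 * 0.61 = 0.2379
  Item 3: 0.71 * 0.29 = 0.2059
  Item 4: 0.32 * 0.68 = 0.2176
  Item 5: 0.64 * 0.36 = 0.2304
  Item 6: 0.78 * 0.22 = 0.1716
  Item 7: 0.38 * 0.62 = 0.2356
Sum(p_i * q_i) = 0.2491 + 0.2379 + 0.2059 + 0.2176 + 0.2304 + 0.1716 + 0.2356 = 1.5481
KR-20 = (k/(k-1)) * (1 - Sum(p_i*q_i) / Var_total)
= (7/6) * (1 - 1.5481/2.76)
= 1.1667 * 0.4391
KR-20 = 0.5123

0.5123


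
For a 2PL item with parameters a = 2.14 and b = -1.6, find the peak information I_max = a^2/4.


For 2PL, max info at theta = b = -1.6
I_max = a^2 / 4 = 2.14^2 / 4
= 4.5796 / 4
I_max = 1.1449

1.1449


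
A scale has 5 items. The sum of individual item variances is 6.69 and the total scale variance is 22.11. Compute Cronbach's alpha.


alpha = (k/(k-1)) * (1 - sum(si^2)/s_total^2)
= (5/4) * (1 - 6.69/22.11)
alpha = 0.8718

0.8718


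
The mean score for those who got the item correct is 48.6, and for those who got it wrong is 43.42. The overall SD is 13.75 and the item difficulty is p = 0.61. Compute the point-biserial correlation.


q = 1 - p = 0.39
rpb = ((M1 - M0) / SD) * sqrt(p * q)
rpb = ((48.6 - 43.42) / 13.75) * sqrt(0.61 * 0.39)
rpb = 0.1837

0.1837


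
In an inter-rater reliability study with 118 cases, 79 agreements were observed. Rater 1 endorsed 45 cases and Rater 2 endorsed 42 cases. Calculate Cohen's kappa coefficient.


P_o = 79/118 = 0.669492
P_e = (45*42 + 73*76) / 13924 = 0.534186
kappa = (P_o - P_e) / (1 - P_e)
kappa = (0.669492 - 0.534186) / (1 - 0.534186)
kappa = 0.2905

0.2905


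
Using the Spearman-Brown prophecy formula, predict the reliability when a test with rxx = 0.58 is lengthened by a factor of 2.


r_new = (n * rxx) / (1 + (n-1) * rxx)
r_new = (2 * 0.58) / (1 + 1 * 0.58)
r_new = 1.16 / 1.58
r_new = 0.7342

0.7342


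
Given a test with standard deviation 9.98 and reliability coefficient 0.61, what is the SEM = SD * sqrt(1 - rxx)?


SEM = SD * sqrt(1 - rxx)
SEM = 9.98 * sqrt(1 - 0.61)
SEM = 9.98 * sqrt(0.39) = 9.98 * 0.6245
SEM = 6.2325

6.2325


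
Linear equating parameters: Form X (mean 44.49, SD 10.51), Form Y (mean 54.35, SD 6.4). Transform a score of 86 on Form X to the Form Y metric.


slope = SD_Y / SD_X = 6.4 / 10.51 ~ 0.6089
intercept = mean_Y - slope * mean_X = 54.35 - (6.4 / 10.51) * 44.49 ~ 27.2581
Y = slope * X + intercept. To avoid rounding drift from the rounded slope/intercept, evaluate the equivalent form Y = mean_Y + SD_Y * (X - mean_X) / SD_X at full precision:
Y = 54.35 + 6.4 * (86 - 44.49) / 10.51
Y = 54.35 + 6.4 * 41.51 / 10.51
Y = 54.35 + 265.664 / 10.51
Y = 54.35 + 25.2773
Y = 79.6273

79.6273


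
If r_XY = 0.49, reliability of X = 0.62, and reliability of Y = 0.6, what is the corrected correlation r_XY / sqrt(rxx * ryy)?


r_corrected = rxy / sqrt(rxx * ryy)
= 0.49 / sqrt(0.62 * 0.6)
= 0.49 / sqrt(0.372)
= 0.49 / 0.609918
r_corrected = 0.8034

0.8034


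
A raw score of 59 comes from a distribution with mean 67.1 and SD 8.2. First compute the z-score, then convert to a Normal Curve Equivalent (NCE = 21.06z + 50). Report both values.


z = (X - mean) / SD = (59 - 67.1) / 8.2
z = -8.1 / 8.2
z = -0.9878
NCE = NCE = 21.06z + 50
Carry z at full precision (z = -8.1 / 8.2) into the conversion:
NCE = 21.06 * (-8.1 / 8.2) + 50 = -170.586 / 8.2 + 50
NCE = -20.8032 + 50
NCE = 29.1968

29.1968


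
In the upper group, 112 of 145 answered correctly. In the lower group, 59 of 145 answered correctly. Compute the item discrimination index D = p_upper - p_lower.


p_upper = 112/145 = 0.7724
p_lower = 59/145 = 0.4069
D = 0.7724 - 0.4069 = 0.3655

0.3655


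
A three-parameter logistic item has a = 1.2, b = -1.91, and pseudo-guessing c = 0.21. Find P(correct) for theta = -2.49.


logit = 1.2*(-2.49 - -1.91) = -0.696
P* = 1/(1 + exp(--0.696)) = 0.3327
P = 0.21 + (1 - 0.21) * 0.3327
P = 0.4728

0.4728


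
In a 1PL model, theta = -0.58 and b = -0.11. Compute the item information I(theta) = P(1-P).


P = 1/(1+exp(-(-0.58--0.11))) = 0.3846
I = P*(1-P) = 0.3846 * 0.6154
I = 0.2367

0.2367


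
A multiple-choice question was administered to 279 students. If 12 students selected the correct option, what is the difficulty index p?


Item difficulty p = number correct / total examinees
p = 12 / 279
p = 0.043

0.043


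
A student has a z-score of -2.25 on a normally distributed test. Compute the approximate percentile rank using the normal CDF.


CDF(z) = 0.5 * (1 + erf(z/sqrt(2)))
erf(-1.591) = -0.9756
CDF = 0.0122
Percentile rank = 0.0122 * 100 = 1.22

1.22


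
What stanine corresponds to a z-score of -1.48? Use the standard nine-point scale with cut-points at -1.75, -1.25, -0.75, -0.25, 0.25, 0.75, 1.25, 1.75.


Stanine boundaries: [-1.75, -1.25, -0.75, -0.25, 0.25, 0.75, 1.25, 1.75]
z = -1.48
Check each boundary:
  z >= -1.75 -> could be stanine 2
  z < -1.25
  z < -0.75
  z < -0.25
  z < 0.25
  z < 0.75
  z < 1.25
  z < 1.75
Highest qualifying boundary gives stanine = 2

2


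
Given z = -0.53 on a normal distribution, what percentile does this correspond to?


CDF(z) = 0.5 * (1 + erf(z/sqrt(2)))
erf(-0.3748) = -0.4039
CDF = 0.2981
Percentile rank = 0.2981 * 100 = 29.81

29.81


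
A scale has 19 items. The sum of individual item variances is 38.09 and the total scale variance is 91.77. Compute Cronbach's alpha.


alpha = (k/(k-1)) * (1 - sum(si^2)/s_total^2)
= (19/18) * (1 - 38.09/91.77)
alpha = 0.6174

0.6174


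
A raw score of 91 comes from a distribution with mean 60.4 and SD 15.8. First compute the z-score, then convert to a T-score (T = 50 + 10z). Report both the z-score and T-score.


z = (X - mean) / SD = (91 - 60.4) / 15.8
z = 30.6 / 15.8
z = 1.9367
T-score = T = 50 + 10z
Carry z at full precision (z = 30.6 / 15.8) into the conversion:
T-score = 50 + 10 * (30.6 / 15.8) = 50 + 306 / 15.8
T-score = 50 + 19.3671
T-score = 69.3671

69.3671


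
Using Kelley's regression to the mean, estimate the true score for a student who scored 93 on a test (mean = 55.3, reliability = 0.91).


T_est = rxx * X + (1 - rxx) * mean
T_est = 0.91 * 93 + 0.09 * 55.3
T_est = 84.63 + 4.977
T_est = 89.607

89.607


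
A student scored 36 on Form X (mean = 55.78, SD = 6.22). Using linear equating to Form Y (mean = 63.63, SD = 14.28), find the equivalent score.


slope = SD_Y / SD_X = 14.28 / 6.22 ~ 2.2958
intercept = mean_Y - slope * mean_X = 63.63 - (14.28 / 6.22) * 55.78 ~ -64.4308
Y = slope * X + intercept. To avoid rounding drift from the rounded slope/intercept, evaluate the equivalent form Y = mean_Y + SD_Y * (X - mean_X) / SD_X at full precision:
Y = 63.63 + 14.28 * (36 - 55.78) / 6.22
Y = 63.63 - 14.28 * 19.78 / 6.22
Y = 63.63 - 282.4584 / 6.22
Y = 63.63 - 45.4113
Y = 18.2187

18.2187


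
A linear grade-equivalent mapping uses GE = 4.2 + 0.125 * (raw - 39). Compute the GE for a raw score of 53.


raw - median = 53 - 39 = 14
slope * diff = 0.125 * 14 = 1.75
GE = 4.2 + 1.75
GE = 5.95

5.95


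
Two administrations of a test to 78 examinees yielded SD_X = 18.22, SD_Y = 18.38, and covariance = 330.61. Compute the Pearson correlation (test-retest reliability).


r = cov(X,Y) / (SD_X * SD_Y)
r = 330.61 / (18.22 * 18.38)
r = 330.61 / 334.8836
r = 0.9872

0.9872


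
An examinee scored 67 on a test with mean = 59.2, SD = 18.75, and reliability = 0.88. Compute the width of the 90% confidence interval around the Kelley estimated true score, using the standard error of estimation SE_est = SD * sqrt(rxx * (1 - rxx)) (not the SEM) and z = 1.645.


True score estimate = 0.88*67 + 0.12*59.2 = 66.064
SE_est = SD * sqrt(rxx * (1 - rxx)) = 18.75 * sqrt(0.88 * 0.12) = 18.75 * sqrt(0.1056) = 6.093029
CI = T_est +/- z * SE_est, so width = 2 * z * SE_est = 2 * 1.645 * 6.093029
Width = 20.0461

20.0461


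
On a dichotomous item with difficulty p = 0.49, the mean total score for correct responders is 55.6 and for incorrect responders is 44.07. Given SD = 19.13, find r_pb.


q = 1 - p = 0.51
rpb = ((M1 - M0) / SD) * sqrt(p * q)
rpb = ((55.6 - 44.07) / 19.13) * sqrt(0.49 * 0.51)
rpb = 0.3013

0.3013


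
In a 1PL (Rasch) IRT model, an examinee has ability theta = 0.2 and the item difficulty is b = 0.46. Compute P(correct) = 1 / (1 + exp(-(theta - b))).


theta - b = 0.2 - 0.46 = -0.26
exp(-(theta - b)) = exp(0.26) = 1.2969
P = 1 / (1 + 1.2969)
P = 0.4354

0.4354


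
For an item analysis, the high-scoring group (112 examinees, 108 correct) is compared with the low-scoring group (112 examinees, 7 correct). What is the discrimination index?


p_upper = 108/112 = 0.9643
p_lower = 7/112 = 0.0625
D = 0.9643 - 0.0625 = 0.9018

0.9018


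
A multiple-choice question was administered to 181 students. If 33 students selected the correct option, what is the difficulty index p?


Item difficulty p = number correct / total examinees
p = 33 / 181
p = 0.1823

0.1823


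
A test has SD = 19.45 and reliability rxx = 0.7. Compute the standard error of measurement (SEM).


SEM = SD * sqrt(1 - rxx)
SEM = 19.45 * sqrt(1 - 0.7)
SEM = 19.45 * sqrt(0.3) = 19.45 * 0.547723
SEM = 10.6532

10.6532


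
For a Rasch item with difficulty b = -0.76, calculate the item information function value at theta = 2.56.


P = 1/(1+exp(-(2.56--0.76))) = 0.9651
I = P*(1-P) = 0.9651 * 0.0349
I = 0.0337

0.0337


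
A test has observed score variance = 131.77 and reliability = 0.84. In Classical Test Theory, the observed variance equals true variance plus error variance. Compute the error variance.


var_true = rxx * var_obs = 0.84 * 131.77 = 110.6868
var_error = var_obs - var_true
var_error = 131.77 - 110.6868
var_error = 21.0832

21.0832


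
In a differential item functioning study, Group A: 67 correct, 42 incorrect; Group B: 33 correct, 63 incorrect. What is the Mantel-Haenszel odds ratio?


Odds_A = 67/42 = 1.5952
Odds_B = 33/63 = 0.5238
OR = Odds_A / Odds_B = 1.5952 / 0.5238
Exactly, OR = (67 * 63) / (42 * 33) = 4221 / 1386
OR = 3.0455

3.0455


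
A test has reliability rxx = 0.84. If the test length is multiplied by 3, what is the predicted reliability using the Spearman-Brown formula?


r_new = (n * rxx) / (1 + (n-1) * rxx)
r_new = (3 * 0.84) / (1 + 2 * 0.84)
r_new = 2.52 / 2.68
r_new = 0.9403

0.9403


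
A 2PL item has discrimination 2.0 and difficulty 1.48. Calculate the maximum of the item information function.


For 2PL, max info at theta = b = 1.48
I_max = a^2 / 4 = 2.0^2 / 4
= 4.0 / 4
I_max = 1.0

1.0


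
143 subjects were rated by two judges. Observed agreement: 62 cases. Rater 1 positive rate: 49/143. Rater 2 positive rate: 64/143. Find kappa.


P_o = 62/143 = 0.433566
P_e = (49*64 + 94*79) / 20449 = 0.516504
kappa = (P_o - P_e) / (1 - P_e)
kappa = (0.433566 - 0.516504) / (1 - 0.516504)
kappa = -0.1715

-0.1715


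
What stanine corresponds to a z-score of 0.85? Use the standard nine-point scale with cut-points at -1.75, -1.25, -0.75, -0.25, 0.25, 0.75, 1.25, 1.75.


Stanine boundaries: [-1.75, -1.25, -0.75, -0.25, 0.25, 0.75, 1.25, 1.75]
z = 0.85
Check each boundary:
  z >= -1.75 -> could be stanine 2
  z >= -1.25 -> could be stanine 3
  z >= -0.75 -> could be stanine 4
  z >= -0.25 -> could be stanine 5
  z >= 0.25 -> could be stanine 6
  z >= 0.75 -> could be stanine 7
  z < 1.25
  z < 1.75
Highest qualifying boundary gives stanine = 7

7


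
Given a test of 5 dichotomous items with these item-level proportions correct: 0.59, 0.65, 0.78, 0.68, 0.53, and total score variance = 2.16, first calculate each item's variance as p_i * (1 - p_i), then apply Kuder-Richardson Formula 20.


For each item, compute p_i * q_i:
  Item 1: 0.59 * 0.41 = 0.2419
  Item 2: 0.65 * 0.35 = 0.2275
  Item 3: 0.78 * 0.22 = 0.1716
  Item 4: 0.68 * 0.32 = 0.2176
  Item 5: 0.53 * 0.47 = 0.2491
Sum(p_i * q_i) = 0.2419 + 0.2275 + 0.1716 + 0.2176 + 0.2491 = 1.1077
KR-20 = (k/(k-1)) * (1 - Sum(p_i*q_i) / Var_total)
= (5/4) * (1 - 1.1077/2.16)
= 1.25 * 0.4872
KR-20 = 0.609

0.609


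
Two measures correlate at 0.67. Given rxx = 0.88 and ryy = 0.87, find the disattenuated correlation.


r_corrected = rxy / sqrt(rxx * ryy)
= 0.67 / sqrt(0.88 * 0.87)
= 0.67 / sqrt(0.7656)
= 0.67 / 0.874986
r_corrected = 0.7657

0.7657


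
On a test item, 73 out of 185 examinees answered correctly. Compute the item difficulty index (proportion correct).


Item difficulty p = number correct / total examinees
p = 73 / 185
p = 0.3946

0.3946


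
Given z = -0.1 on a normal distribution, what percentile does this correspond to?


CDF(z) = 0.5 * (1 + erf(z/sqrt(2)))
erf(-0.0707) = -0.0797
CDF = 0.4602
Percentile rank = 0.4602 * 100 = 46.02

46.02


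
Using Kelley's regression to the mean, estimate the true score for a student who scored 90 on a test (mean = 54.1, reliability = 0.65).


T_est = rxx * X + (1 - rxx) * mean
T_est = 0.65 * 90 + 0.35 * 54.1
T_est = 58.5 + 18.935
T_est = 77.435

77.435


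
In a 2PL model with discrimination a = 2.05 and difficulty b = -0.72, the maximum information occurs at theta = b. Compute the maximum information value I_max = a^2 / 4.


For 2PL, max info at theta = b = -0.72
I_max = a^2 / 4 = 2.05^2 / 4
= 4.2025 / 4
I_max = 1.0506

1.0506


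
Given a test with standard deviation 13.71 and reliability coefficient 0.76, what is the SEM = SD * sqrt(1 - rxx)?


SEM = SD * sqrt(1 - rxx)
SEM = 13.71 * sqrt(1 - 0.76)
SEM = 13.71 * sqrt(0.24) = 13.71 * 0.489898
SEM = 6.7165

6.7165


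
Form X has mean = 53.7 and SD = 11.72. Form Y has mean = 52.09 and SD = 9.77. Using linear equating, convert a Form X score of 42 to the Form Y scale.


slope = SD_Y / SD_X = 9.77 / 11.72 ~ 0.8336
intercept = mean_Y - slope * mean_X = 52.09 - (9.77 / 11.72) * 53.7 ~ 7.3247
Y = slope * X + intercept. To avoid rounding drift from the rounded slope/intercept, evaluate the equivalent form Y = mean_Y + SD_Y * (X - mean_X) / SD_X at full precision:
Y = 52.09 + 9.77 * (42 - 53.7) / 11.72
Y = 52.09 - 9.77 * 11.7 / 11.72
Y = 52.09 - 114.309 / 11.72
Y = 52.09 - 9.7533
Y = 42.3367

42.3367


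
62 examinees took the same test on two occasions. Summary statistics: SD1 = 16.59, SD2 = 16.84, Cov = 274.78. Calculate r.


r = cov(X,Y) / (SD_X * SD_Y)
r = 274.78 / (16.59 * 16.84)
r = 274.78 / 279.3756
r = 0.9836

0.9836


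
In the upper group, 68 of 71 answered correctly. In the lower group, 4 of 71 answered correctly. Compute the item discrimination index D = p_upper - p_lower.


p_upper = 68/71 = 0.9577
p_lower = 4/71 = 0.0563
D = 0.9577 - 0.0563 = 0.9014

0.9014


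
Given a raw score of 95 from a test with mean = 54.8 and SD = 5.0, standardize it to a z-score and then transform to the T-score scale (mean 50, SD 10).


z = (X - mean) / SD = (95 - 54.8) / 5.0
z = 40.2 / 5.0
z = 8.04
T-score = T = 50 + 10z
Carry z at full precision (z = 40.2 / 5.0) into the conversion:
T-score = 50 + 10 * (40.2 / 5.0) = 50 + 402 / 5.0
T-score = 50 + 80.4
T-score = 130.4

130.4


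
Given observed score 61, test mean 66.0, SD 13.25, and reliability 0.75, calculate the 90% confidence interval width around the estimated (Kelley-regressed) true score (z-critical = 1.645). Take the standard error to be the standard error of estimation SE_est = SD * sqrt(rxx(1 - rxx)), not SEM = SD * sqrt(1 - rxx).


True score estimate = 0.75*61 + 0.25*66.0 = 62.25
SE_est = SD * sqrt(rxx * (1 - rxx)) = 13.25 * sqrt(0.75 * 0.25) = 13.25 * sqrt(0.1875) = 5.737418
CI = T_est +/- z * SE_est, so width = 2 * z * SE_est = 2 * 1.645 * 5.737418
Width = 18.8761

18.8761


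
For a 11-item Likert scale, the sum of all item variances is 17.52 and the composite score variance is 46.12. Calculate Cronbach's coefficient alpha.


alpha = (k/(k-1)) * (1 - sum(si^2)/s_total^2)
= (11/10) * (1 - 17.52/46.12)
alpha = 0.6821

0.6821


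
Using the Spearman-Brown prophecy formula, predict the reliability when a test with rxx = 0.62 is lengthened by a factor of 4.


r_new = (n * rxx) / (1 + (n-1) * rxx)
r_new = (4 * 0.62) / (1 + 3 * 0.62)
r_new = 2.48 / 2.86
r_new = 0.8671

0.8671


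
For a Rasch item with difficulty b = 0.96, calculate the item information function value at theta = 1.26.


P = 1/(1+exp(-(1.26-0.96))) = 0.5744
I = P*(1-P) = 0.5744 * 0.4256
I = 0.2445

0.2445


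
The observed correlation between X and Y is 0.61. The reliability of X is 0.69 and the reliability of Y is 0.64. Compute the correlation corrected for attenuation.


r_corrected = rxy / sqrt(rxx * ryy)
= 0.61 / sqrt(0.69 * 0.64)
= 0.61 / sqrt(0.4416)
= 0.61 / 0.66453
r_corrected = 0.9179

0.9179


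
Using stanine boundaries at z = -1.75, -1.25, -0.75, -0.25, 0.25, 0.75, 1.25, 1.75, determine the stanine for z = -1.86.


Stanine boundaries: [-1.75, -1.25, -0.75, -0.25, 0.25, 0.75, 1.25, 1.75]
z = -1.86
Check each boundary:
  z < -1.75
  z < -1.25
  z < -0.75
  z < -0.25
  z < 0.25
  z < 0.75
  z < 1.25
  z < 1.75
Highest qualifying boundary gives stanine = 1

1


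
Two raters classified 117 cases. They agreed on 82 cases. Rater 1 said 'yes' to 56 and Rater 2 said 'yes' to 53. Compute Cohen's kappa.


P_o = 82/117 = 0.700855
P_e = (56*53 + 61*64) / 13689 = 0.502009
kappa = (P_o - P_e) / (1 - P_e)
kappa = (0.700855 - 0.502009) / (1 - 0.502009)
kappa = 0.3993

0.3993


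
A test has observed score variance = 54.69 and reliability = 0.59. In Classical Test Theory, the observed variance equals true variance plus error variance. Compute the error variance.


var_true = rxx * var_obs = 0.59 * 54.69 = 32.2671
var_error = var_obs - var_true
var_error = 54.69 - 32.2671
var_error = 22.4229

22.4229


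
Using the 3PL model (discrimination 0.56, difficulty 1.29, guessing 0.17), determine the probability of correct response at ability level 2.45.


logit = 0.56*(2.45 - 1.29) = 0.6496
P* = 1/(1 + exp(-0.6496)) = 0.6569
P = 0.17 + (1 - 0.17) * 0.6569
P = 0.7152

0.7152


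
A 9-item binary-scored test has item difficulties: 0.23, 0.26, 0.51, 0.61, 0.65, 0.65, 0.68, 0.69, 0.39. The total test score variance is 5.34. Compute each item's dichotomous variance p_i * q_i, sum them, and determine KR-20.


For each item, compute p_i * q_i:
  Item 1: 0.23 * 0.77 = 0.1771
  Item 2: 0.26 * 0.74 = 0.1924
  Item 3: 0.51 * 0.49 = 0.2499
  Item 4: 0.61 * 0.39 = 0.2379
  Item 5: 0.65 * 0.35 = 0.2275
  Item 6: 0.65 * 0.35 = 0.2275
  Item 7: 0.68 * 0.32 = 0.2176
  Item 8: 0.69 * 0.31 = 0.2139
  Item 9: 0.39 * 0.61 = 0.2379
Sum(p_i * q_i) = 0.1771 + 0.1924 + 0.2499 + 0.2379 + 0.2275 + 0.2275 + 0.2176 + 0.2139 + 0.2379 = 1.9817
KR-20 = (k/(k-1)) * (1 - Sum(p_i*q_i) / Var_total)
= (9/8) * (1 - 1.9817/5.34)
= 1.125 * 0.6289
KR-20 = 0.7075

0.7075


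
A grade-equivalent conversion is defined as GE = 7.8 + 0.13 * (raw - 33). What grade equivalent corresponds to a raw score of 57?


raw - median = 57 - 33 = 24
slope * diff = 0.13 * 24 = 3.12
GE = 7.8 + 3.12
GE = 10.92

10.92


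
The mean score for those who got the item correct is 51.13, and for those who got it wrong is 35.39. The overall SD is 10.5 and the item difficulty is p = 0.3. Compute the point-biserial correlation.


q = 1 - p = 0.7
rpb = ((M1 - M0) / SD) * sqrt(p * q)
rpb = ((51.13 - 35.39) / 10.5) * sqrt(0.3 * 0.7)
rpb = 0.6869

0.6869


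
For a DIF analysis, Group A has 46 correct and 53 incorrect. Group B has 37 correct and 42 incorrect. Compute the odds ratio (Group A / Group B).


Odds_A = 46/53 = 0.8679
Odds_B = 37/42 = 0.881
OR = Odds_A / Odds_B = 0.8679 / 0.881
Exactly, OR = (46 * 42) / (53 * 37) = 1932 / 1961
OR = 0.9852

0.9852


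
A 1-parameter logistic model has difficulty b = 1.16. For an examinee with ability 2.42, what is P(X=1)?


theta - b = 2.42 - 1.16 = 1.26
exp(-(theta - b)) = exp(-1.26) = 0.2837
P = 1 / (1 + 0.2837)
P = 0.779

0.779


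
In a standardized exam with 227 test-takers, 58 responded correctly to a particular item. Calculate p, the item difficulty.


Item difficulty p = number correct / total examinees
p = 58 / 227
p = 0.2555

0.2555


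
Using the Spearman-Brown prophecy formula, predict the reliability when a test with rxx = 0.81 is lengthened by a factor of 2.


r_new = (n * rxx) / (1 + (n-1) * rxx)
r_new = (2 * 0.81) / (1 + 1 * 0.81)
r_new = 1.62 / 1.81
r_new = 0.895

0.895


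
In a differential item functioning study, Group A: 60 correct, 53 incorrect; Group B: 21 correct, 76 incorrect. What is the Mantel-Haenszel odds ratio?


Odds_A = 60/53 = 1.1321
Odds_B = 21/76 = 0.2763
OR = Odds_A / Odds_B = 1.1321 / 0.2763
Exactly, OR = (60 * 76) / (53 * 21) = 4560 / 1113
OR = 4.097

4.097


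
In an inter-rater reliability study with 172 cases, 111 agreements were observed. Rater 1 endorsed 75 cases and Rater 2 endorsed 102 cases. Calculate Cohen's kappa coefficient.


P_o = 111/172 = 0.645349
P_e = (75*102 + 97*70) / 29584 = 0.488102
kappa = (P_o - P_e) / (1 - P_e)
kappa = (0.645349 - 0.488102) / (1 - 0.488102)
kappa = 0.3072

0.3072


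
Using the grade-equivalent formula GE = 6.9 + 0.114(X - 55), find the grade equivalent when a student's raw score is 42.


raw - median = 42 - 55 = -13
slope * diff = 0.114 * -13 = -1.482
GE = 6.9 + -1.482
GE = 5.418

5.418


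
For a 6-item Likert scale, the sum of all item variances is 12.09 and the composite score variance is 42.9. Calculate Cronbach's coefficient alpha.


alpha = (k/(k-1)) * (1 - sum(si^2)/s_total^2)
= (6/5) * (1 - 12.09/42.9)
alpha = 0.8618

0.8618


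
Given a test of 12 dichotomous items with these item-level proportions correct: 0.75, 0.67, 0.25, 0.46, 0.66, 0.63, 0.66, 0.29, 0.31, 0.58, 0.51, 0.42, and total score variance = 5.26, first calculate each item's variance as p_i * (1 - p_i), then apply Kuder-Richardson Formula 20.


For each item, compute p_i * q_i:
  Item 1: 0.75 * 0.25 = 0.1875
  Item 2: 0.67 * 0.33 = 0.2211
  Item 3: 0.25 * 0.75 = 0.1875
  Item 4: 0.46 * 0.54 = 0.2484
  Item 5: 0.66 * 0.34 = 0.2244
  Item 6: 0.63 * 0.37 = 0.2331
  Item 7: 0.66 * 0.34 = 0.2244
  Item 8: 0.29 * 0.71 = 0.2059
  Item 9: 0.31 * 0.69 = 0.2139
  Item 10: 0.58 * 0.42 = 0.2436
  Item 11: 0.51 * 0.49 = 0.2499
  Item 12: 0.42 * 0.58 = 0.2436
Sum(p_i * q_i) = 0.1875 + 0.2211 + 0.1875 + 0.2484 + 0.2244 + 0.2331 + 0.2244 + 0.2059 + 0.2139 + 0.2436 + 0.2499 + 0.2436 = 2.6833
KR-20 = (k/(k-1)) * (1 - Sum(p_i*q_i) / Var_total)
= (12/11) * (1 - 2.6833/5.26)
= 1.0909 * 0.4899
KR-20 = 0.5344

0.5344


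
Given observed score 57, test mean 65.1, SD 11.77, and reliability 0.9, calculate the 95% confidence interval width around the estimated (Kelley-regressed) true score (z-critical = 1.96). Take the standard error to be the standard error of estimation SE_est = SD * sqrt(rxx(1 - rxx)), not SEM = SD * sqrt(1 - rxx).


True score estimate = 0.9*57 + 0.1*65.1 = 57.81
SE_est = SD * sqrt(rxx * (1 - rxx)) = 11.77 * sqrt(0.9 * 0.1) = 11.77 * sqrt(0.09) = 3.531
CI = T_est +/- z * SE_est, so width = 2 * z * SE_est = 2 * 1.96 * 3.531
Width = 13.8415

13.8415


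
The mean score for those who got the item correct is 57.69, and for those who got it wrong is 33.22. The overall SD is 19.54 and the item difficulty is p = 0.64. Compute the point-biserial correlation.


q = 1 - p = 0.36
rpb = ((M1 - M0) / SD) * sqrt(p * q)
rpb = ((57.69 - 33.22) / 19.54) * sqrt(0.64 * 0.36)
rpb = 0.6011

0.6011


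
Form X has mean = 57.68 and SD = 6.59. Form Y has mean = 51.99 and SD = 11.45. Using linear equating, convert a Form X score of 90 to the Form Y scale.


slope = SD_Y / SD_X = 11.45 / 6.59 ~ 1.7375
intercept = mean_Y - slope * mean_X = 51.99 - (11.45 / 6.59) * 57.68 ~ -48.2279
Y = slope * X + intercept. To avoid rounding drift from the rounded slope/intercept, evaluate the equivalent form Y = mean_Y + SD_Y * (X - mean_X) / SD_X at full precision:
Y = 51.99 + 11.45 * (90 - 57.68) / 6.59
Y = 51.99 + 11.45 * 32.32 / 6.59
Y = 51.99 + 370.064 / 6.59
Y = 51.99 + 56.1554
Y = 108.1454

108.1454


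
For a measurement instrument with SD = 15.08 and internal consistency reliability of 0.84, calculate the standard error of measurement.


SEM = SD * sqrt(1 - rxx)
SEM = 15.08 * sqrt(1 - 0.84)
SEM = 15.08 * sqrt(0.16) = 15.08 * 0.4
SEM = 6.032

6.032


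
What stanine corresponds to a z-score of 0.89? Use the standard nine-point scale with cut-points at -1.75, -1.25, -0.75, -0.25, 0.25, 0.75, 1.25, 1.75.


Stanine boundaries: [-1.75, -1.25, -0.75, -0.25, 0.25, 0.75, 1.25, 1.75]
z = 0.89
Check each boundary:
  z >= -1.75 -> could be stanine 2
  z >= -1.25 -> could be stanine 3
  z >= -0.75 -> could be stanine 4
  z >= -0.25 -> could be stanine 5
  z >= 0.25 -> could be stanine 6
  z >= 0.75 -> could be stanine 7
  z < 1.25
  z < 1.75
Highest qualifying boundary gives stanine = 7

7


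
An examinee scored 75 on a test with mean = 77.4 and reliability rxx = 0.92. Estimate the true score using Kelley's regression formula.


T_est = rxx * X + (1 - rxx) * mean
T_est = 0.92 * 75 + 0.08 * 77.4
T_est = 69.0 + 6.192
T_est = 75.192

75.192


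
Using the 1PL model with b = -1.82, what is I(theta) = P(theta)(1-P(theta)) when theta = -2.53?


P = 1/(1+exp(-(-2.53--1.82))) = 0.3296
I = P*(1-P) = 0.3296 * 0.6704
I = 0.221

0.221


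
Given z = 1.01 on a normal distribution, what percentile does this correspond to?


CDF(z) = 0.5 * (1 + erf(z/sqrt(2)))
erf(0.7142) = 0.6875
CDF = 0.8438
Percentile rank = 0.8438 * 100 = 84.38

84.38


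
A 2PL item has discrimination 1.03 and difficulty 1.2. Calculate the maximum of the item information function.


For 2PL, max info at theta = b = 1.2
I_max = a^2 / 4 = 1.03^2 / 4
= 1.0609 / 4
I_max = 0.2652

0.2652


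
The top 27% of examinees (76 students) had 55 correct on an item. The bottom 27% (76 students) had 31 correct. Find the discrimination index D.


p_upper = 55/76 = 0.7237
p_lower = 31/76 = 0.4079
D = 0.7237 - 0.4079 = 0.3158

0.3158


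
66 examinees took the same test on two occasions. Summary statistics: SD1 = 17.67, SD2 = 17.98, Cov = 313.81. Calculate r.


r = cov(X,Y) / (SD_X * SD_Y)
r = 313.81 / (17.67 * 17.98)
r = 313.81 / 317.7066
r = 0.9877

0.9877


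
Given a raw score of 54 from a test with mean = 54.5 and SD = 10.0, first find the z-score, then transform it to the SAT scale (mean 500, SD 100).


z = (X - mean) / SD = (54 - 54.5) / 10.0
z = -0.5 / 10.0
z = -0.05
SAT-scale = SAT = 500 + 100z
Carry z at full precision (z = -0.5 / 10.0) into the conversion:
SAT-scale = 500 + 100 * (-0.5 / 10.0) = 500 + -50 / 10.0
SAT-scale = 500 + -5.0
SAT-scale = 495.0

495.0


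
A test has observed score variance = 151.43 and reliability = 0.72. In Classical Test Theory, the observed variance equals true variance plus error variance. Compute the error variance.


var_true = rxx * var_obs = 0.72 * 151.43 = 109.0296
var_error = var_obs - var_true
var_error = 151.43 - 109.0296
var_error = 42.4004

42.4004


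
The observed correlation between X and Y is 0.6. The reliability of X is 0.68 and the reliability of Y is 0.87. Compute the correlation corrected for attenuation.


r_corrected = rxy / sqrt(rxx * ryy)
= 0.6 / sqrt(0.68 * 0.87)
= 0.6 / sqrt(0.5916)
= 0.6 / 0.769155
r_corrected = 0.7801

0.7801


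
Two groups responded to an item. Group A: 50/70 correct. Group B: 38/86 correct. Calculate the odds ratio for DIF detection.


Odds_A = 50/20 = 2.5
Odds_B = 38/48 = 0.7917
OR = Odds_A / Odds_B = 2.5 / 0.7917
Exactly, OR = (50 * 48) / (20 * 38) = 2400 / 760
OR = 3.1579

3.1579


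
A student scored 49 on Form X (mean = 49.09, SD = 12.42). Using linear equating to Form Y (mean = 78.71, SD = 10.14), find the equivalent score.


slope = SD_Y / SD_X = 10.14 / 12.42 ~ 0.8164
intercept = mean_Y - slope * mean_X = 78.71 - (10.14 / 12.42) * 49.09 ~ 38.6317
Y = slope * X + intercept. To avoid rounding drift from the rounded slope/intercept, evaluate the equivalent form Y = mean_Y + SD_Y * (X - mean_X) / SD_X at full precision:
Y = 78.71 + 10.14 * (49 - 49.09) / 12.42
Y = 78.71 - 10.14 * 0.09 / 12.42
Y = 78.71 - 0.9126 / 12.42
Y = 78.71 - 0.0735
Y = 78.6365

78.6365


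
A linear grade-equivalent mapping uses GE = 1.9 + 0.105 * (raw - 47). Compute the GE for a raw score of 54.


raw - median = 54 - 47 = 7
slope * diff = 0.105 * 7 = 0.735
GE = 1.9 + 0.735
GE = 2.635

2.635


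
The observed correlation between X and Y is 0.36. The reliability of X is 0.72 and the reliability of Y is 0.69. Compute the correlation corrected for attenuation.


r_corrected = rxy / sqrt(rxx * ryy)
= 0.36 / sqrt(0.72 * 0.69)
= 0.36 / sqrt(0.4968)
= 0.36 / 0.70484
r_corrected = 0.5108

0.5108


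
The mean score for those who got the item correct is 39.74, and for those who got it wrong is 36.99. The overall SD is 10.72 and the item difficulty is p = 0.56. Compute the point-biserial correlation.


q = 1 - p = 0.44
rpb = ((M1 - M0) / SD) * sqrt(p * q)
rpb = ((39.74 - 36.99) / 10.72) * sqrt(0.56 * 0.44)
rpb = 0.1273

0.1273


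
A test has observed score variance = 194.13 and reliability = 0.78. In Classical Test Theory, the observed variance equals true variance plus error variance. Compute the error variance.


var_true = rxx * var_obs = 0.78 * 194.13 = 151.4214
var_error = var_obs - var_true
var_error = 194.13 - 151.4214
var_error = 42.7086

42.7086


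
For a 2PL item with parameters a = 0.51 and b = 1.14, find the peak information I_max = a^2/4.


For 2PL, max info at theta = b = 1.14
I_max = a^2 / 4 = 0.51^2 / 4
= 0.2601 / 4
I_max = 0.065

0.065


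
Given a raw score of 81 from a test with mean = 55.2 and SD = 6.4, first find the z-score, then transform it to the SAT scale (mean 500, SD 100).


z = (X - mean) / SD = (81 - 55.2) / 6.4
z = 25.8 / 6.4
z = 4.0312
SAT-scale = SAT = 500 + 100z
Carry z at full precision (z = 25.8 / 6.4) into the conversion:
SAT-scale = 500 + 100 * (25.8 / 6.4) = 500 + 2580 / 6.4
SAT-scale = 500 + 403.125
SAT-scale = 903.125

903.125


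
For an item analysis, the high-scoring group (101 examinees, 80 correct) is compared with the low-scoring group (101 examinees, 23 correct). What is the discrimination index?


p_upper = 80/101 = 0.7921
p_lower = 23/101 = 0.2277
D = 0.7921 - 0.2277 = 0.5644

0.5644


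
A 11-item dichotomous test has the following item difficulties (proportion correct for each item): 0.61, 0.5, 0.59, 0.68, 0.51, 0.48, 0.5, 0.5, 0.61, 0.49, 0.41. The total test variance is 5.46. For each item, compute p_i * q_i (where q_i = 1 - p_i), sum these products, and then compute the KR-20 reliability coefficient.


For each item, compute p_i * q_i:
  Item 1: 0.61 * 0.39 = 0.2379
  Item 2: 0.5 * 0.5 = 0.25
  Item 3: 0.59 * 0.41 = 0.2419
  Item 4: 0.68 * 0.32 = 0.2176
  Item 5: 0.51 * 0.49 = 0.2499
  Item 6: 0.48 * 0.52 = 0.2496
  Item 7: 0.5 * 0.5 = 0.25
  Item 8: 0.5 * 0.5 = 0.25
  Item 9: 0.61 * 0.39 = 0.2379
  Item 10: 0.49 * 0.51 = 0.2499
  Item 11: 0.41 * 0.59 = 0.2419
Sum(p_i * q_i) = 0.2379 + 0.25 + 0.2419 + 0.2176 + 0.2499 + 0.2496 + 0.25 + 0.25 + 0.2379 + 0.2499 + 0.2419 = 2.6766
KR-20 = (k/(k-1)) * (1 - Sum(p_i*q_i) / Var_total)
= (11/10) * (1 - 2.6766/5.46)
= 1.1 * 0.5098
KR-20 = 0.5608

0.5608


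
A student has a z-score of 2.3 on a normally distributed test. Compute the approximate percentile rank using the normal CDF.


CDF(z) = 0.5 * (1 + erf(z/sqrt(2)))
erf(1.6263) = 0.9786
CDF = 0.9893
Percentile rank = 0.9893 * 100 = 98.93

98.93


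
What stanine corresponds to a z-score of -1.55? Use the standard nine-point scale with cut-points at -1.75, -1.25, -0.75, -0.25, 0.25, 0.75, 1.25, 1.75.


Stanine boundaries: [-1.75, -1.25, -0.75, -0.25, 0.25, 0.75, 1.25, 1.75]
z = -1.55
Check each boundary:
  z >= -1.75 -> could be stanine 2
  z < -1.25
  z < -0.75
  z < -0.25
  z < 0.25
  z < 0.75
  z < 1.25
  z < 1.75
Highest qualifying boundary gives stanine = 2

2


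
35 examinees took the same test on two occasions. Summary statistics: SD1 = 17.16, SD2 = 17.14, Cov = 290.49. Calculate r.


r = cov(X,Y) / (SD_X * SD_Y)
r = 290.49 / (17.16 * 17.14)
r = 290.49 / 294.1224
r = 0.9877

0.9877


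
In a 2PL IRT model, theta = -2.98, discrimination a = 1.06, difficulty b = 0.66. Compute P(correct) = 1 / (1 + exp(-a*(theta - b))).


a*(theta - b) = 1.06 * (-2.98 - 0.66) = -3.8584
exp(--3.8584) = 47.3895
P = 1 / (1 + 47.3895)
P = 0.0207

0.0207


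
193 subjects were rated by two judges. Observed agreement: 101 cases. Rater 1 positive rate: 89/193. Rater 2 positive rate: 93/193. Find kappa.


P_o = 101/193 = 0.523316
P_e = (89*93 + 104*100) / 37249 = 0.501409
kappa = (P_o - P_e) / (1 - P_e)
kappa = (0.523316 - 0.501409) / (1 - 0.501409)
kappa = 0.0439

0.0439


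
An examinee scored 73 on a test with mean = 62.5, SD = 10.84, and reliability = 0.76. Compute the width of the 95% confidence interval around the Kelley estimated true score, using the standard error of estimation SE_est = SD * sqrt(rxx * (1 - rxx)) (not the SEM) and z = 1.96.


True score estimate = 0.76*73 + 0.24*62.5 = 70.48
SE_est = SD * sqrt(rxx * (1 - rxx)) = 10.84 * sqrt(0.76 * 0.24) = 10.84 * sqrt(0.1824) = 4.629581
CI = T_est +/- z * SE_est, so width = 2 * z * SE_est = 2 * 1.96 * 4.629581
Width = 18.148

18.148


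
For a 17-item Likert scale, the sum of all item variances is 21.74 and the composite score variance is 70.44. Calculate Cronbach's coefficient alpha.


alpha = (k/(k-1)) * (1 - sum(si^2)/s_total^2)
= (17/16) * (1 - 21.74/70.44)
alpha = 0.7346

0.7346


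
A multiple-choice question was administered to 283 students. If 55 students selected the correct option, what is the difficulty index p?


Item difficulty p = number correct / total examinees
p = 55 / 283
p = 0.1943

0.1943


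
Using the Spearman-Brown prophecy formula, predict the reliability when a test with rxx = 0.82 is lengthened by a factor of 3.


r_new = (n * rxx) / (1 + (n-1) * rxx)
r_new = (3 * 0.82) / (1 + 2 * 0.82)
r_new = 2.46 / 2.64
r_new = 0.9318

0.9318


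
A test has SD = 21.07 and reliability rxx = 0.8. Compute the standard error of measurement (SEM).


SEM = SD * sqrt(1 - rxx)
SEM = 21.07 * sqrt(1 - 0.8)
SEM = 21.07 * sqrt(0.2) = 21.07 * 0.447214
SEM = 9.4228

9.4228


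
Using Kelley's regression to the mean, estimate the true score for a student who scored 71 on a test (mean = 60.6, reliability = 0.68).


T_est = rxx * X + (1 - rxx) * mean
T_est = 0.68 * 71 + 0.32 * 60.6
T_est = 48.28 + 19.392
T_est = 67.672

67.672


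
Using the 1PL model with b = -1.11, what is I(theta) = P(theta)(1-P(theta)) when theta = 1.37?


P = 1/(1+exp(-(1.37--1.11))) = 0.9227
I = P*(1-P) = 0.9227 * 0.0773
I = 0.0713

0.0713


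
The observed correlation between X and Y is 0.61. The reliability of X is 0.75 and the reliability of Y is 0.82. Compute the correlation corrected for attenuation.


r_corrected = rxy / sqrt(rxx * ryy)
= 0.61 / sqrt(0.75 * 0.82)
= 0.61 / sqrt(0.615)
= 0.61 / 0.784219
r_corrected = 0.7778

0.7778


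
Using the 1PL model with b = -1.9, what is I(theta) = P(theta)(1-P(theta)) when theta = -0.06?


P = 1/(1+exp(-(-0.06--1.9))) = 0.8629
I = P*(1-P) = 0.8629 * 0.1371
I = 0.1183

0.1183


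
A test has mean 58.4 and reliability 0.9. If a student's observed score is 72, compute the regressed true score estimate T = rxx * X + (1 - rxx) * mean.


T_est = rxx * X + (1 - rxx) * mean
T_est = 0.9 * 72 + 0.1 * 58.4
T_est = 64.8 + 5.84
T_est = 70.64

70.64


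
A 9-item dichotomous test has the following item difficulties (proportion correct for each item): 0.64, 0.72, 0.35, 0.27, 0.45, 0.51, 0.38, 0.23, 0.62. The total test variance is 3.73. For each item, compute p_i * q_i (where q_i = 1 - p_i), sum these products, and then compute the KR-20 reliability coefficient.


For each item, compute p_i * q_i:
  Item 1: 0.64 * 0.36 = 0.2304
  Item 2: 0.72 * 0.28 = 0.2016
  Item 3: 0.35 * 0.65 = 0.2275
  Item 4: 0.27 * 0.73 = 0.1971
  Item 5: 0.45 * 0.55 = 0.2475
  Item 6: 0.51 * 0.49 = 0.2499
  Item 7: 0.38 * 0.62 = 0.2356
  Item 8: 0.23 * 0.77 = 0.1771
  Item 9: 0.62 * 0.38 = 0.2356
Sum(p_i * q_i) = 0.2304 + 0.2016 + 0.2275 + 0.1971 + 0.2475 + 0.2499 + 0.2356 + 0.1771 + 0.2356 = 2.0023
KR-20 = (k/(k-1)) * (1 - Sum(p_i*q_i) / Var_total)
= (9/8) * (1 - 2.0023/3.73)
= 1.125 * 0.4632
KR-20 = 0.5211

0.5211


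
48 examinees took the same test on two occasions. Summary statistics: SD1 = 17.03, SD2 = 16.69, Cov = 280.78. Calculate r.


r = cov(X,Y) / (SD_X * SD_Y)
r = 280.78 / (17.03 * 16.69)
r = 280.78 / 284.2307
r = 0.9879

0.9879


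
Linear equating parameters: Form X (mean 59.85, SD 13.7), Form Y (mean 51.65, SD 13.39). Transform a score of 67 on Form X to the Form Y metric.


slope = SD_Y / SD_X = 13.39 / 13.7 ~ 0.9774
intercept = mean_Y - slope * mean_X = 51.65 - (13.39 / 13.7) * 59.85 ~ -6.8457
Y = slope * X + intercept. To avoid rounding drift from the rounded slope/intercept, evaluate the equivalent form Y = mean_Y + SD_Y * (X - mean_X) / SD_X at full precision:
Y = 51.65 + 13.39 * (67 - 59.85) / 13.7
Y = 51.65 + 13.39 * 7.15 / 13.7
Y = 51.65 + 95.7385 / 13.7
Y = 51.65 + 6.9882
Y = 58.6382

58.6382


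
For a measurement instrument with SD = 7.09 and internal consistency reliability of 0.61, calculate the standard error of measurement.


SEM = SD * sqrt(1 - rxx)
SEM = 7.09 * sqrt(1 - 0.61)
SEM = 7.09 * sqrt(0.39) = 7.09 * 0.6245
SEM = 4.4277

4.4277


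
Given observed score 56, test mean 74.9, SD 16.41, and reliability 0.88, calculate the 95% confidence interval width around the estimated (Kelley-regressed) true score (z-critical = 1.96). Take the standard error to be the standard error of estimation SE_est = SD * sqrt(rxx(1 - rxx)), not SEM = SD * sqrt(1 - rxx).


True score estimate = 0.88*56 + 0.12*74.9 = 58.268
SE_est = SD * sqrt(rxx * (1 - rxx)) = 16.41 * sqrt(0.88 * 0.12) = 16.41 * sqrt(0.1056) = 5.332619
CI = T_est +/- z * SE_est, so width = 2 * z * SE_est = 2 * 1.96 * 5.332619
Width = 20.9039

20.9039


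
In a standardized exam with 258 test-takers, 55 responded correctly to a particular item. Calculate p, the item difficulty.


Item difficulty p = number correct / total examinees
p = 55 / 258
p = 0.2132

0.2132


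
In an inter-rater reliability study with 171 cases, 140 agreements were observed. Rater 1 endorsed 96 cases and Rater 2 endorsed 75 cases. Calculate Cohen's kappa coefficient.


P_o = 140/171 = 0.818713
P_e = (96*75 + 75*96) / 29241 = 0.492459
kappa = (P_o - P_e) / (1 - P_e)
kappa = (0.818713 - 0.492459) / (1 - 0.492459)
kappa = 0.6428

0.6428


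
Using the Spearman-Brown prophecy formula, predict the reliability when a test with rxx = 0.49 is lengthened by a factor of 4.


r_new = (n * rxx) / (1 + (n-1) * rxx)
r_new = (4 * 0.49) / (1 + 3 * 0.49)
r_new = 1.96 / 2.47
r_new = 0.7935

0.7935


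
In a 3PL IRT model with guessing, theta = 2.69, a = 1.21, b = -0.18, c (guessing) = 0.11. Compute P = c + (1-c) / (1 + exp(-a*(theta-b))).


logit = 1.21*(2.69 - -0.18) = 3.4727
P* = 1/(1 + exp(-3.4727)) = 0.9699
P = 0.11 + (1 - 0.11) * 0.9699
P = 0.9732

0.9732


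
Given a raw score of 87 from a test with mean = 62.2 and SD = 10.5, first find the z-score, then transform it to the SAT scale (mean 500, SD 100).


z = (X - mean) / SD = (87 - 62.2) / 10.5
z = 24.8 / 10.5
z = 2.3619
SAT-scale = SAT = 500 + 100z
Carry z at full precision (z = 24.8 / 10.5) into the conversion:
SAT-scale = 500 + 100 * (24.8 / 10.5) = 500 + 2480 / 10.5
SAT-scale = 500 + 236.1905
SAT-scale = 736.1905

736.1905
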